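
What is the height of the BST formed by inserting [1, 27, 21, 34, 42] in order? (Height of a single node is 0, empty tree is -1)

Insertion order: [1, 27, 21, 34, 42]
Tree (level-order array): [1, None, 27, 21, 34, None, None, None, 42]
Compute height bottom-up (empty subtree = -1):
  height(21) = 1 + max(-1, -1) = 0
  height(42) = 1 + max(-1, -1) = 0
  height(34) = 1 + max(-1, 0) = 1
  height(27) = 1 + max(0, 1) = 2
  height(1) = 1 + max(-1, 2) = 3
Height = 3


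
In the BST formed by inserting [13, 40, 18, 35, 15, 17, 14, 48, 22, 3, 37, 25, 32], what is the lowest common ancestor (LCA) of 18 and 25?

Tree insertion order: [13, 40, 18, 35, 15, 17, 14, 48, 22, 3, 37, 25, 32]
Tree (level-order array): [13, 3, 40, None, None, 18, 48, 15, 35, None, None, 14, 17, 22, 37, None, None, None, None, None, 25, None, None, None, 32]
In a BST, the LCA of p=18, q=25 is the first node v on the
root-to-leaf path with p <= v <= q (go left if both < v, right if both > v).
Walk from root:
  at 13: both 18 and 25 > 13, go right
  at 40: both 18 and 25 < 40, go left
  at 18: 18 <= 18 <= 25, this is the LCA
LCA = 18


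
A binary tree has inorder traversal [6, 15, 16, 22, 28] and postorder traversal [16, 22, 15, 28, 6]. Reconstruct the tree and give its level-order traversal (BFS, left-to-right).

Inorder:   [6, 15, 16, 22, 28]
Postorder: [16, 22, 15, 28, 6]
Algorithm: postorder visits root last, so walk postorder right-to-left;
each value is the root of the current inorder slice — split it at that
value, recurse on the right subtree first, then the left.
Recursive splits:
  root=6; inorder splits into left=[], right=[15, 16, 22, 28]
  root=28; inorder splits into left=[15, 16, 22], right=[]
  root=15; inorder splits into left=[], right=[16, 22]
  root=22; inorder splits into left=[16], right=[]
  root=16; inorder splits into left=[], right=[]
Reconstructed level-order: [6, 28, 15, 22, 16]


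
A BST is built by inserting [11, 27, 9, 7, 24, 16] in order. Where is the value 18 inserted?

Starting tree (level order): [11, 9, 27, 7, None, 24, None, None, None, 16]
Insertion path: 11 -> 27 -> 24 -> 16
Result: insert 18 as right child of 16
Final tree (level order): [11, 9, 27, 7, None, 24, None, None, None, 16, None, None, 18]


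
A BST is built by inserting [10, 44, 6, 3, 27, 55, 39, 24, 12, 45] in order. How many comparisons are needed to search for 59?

Search path for 59: 10 -> 44 -> 55
Found: False
Comparisons: 3


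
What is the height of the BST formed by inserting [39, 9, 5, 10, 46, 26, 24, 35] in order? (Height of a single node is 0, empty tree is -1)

Insertion order: [39, 9, 5, 10, 46, 26, 24, 35]
Tree (level-order array): [39, 9, 46, 5, 10, None, None, None, None, None, 26, 24, 35]
Compute height bottom-up (empty subtree = -1):
  height(5) = 1 + max(-1, -1) = 0
  height(24) = 1 + max(-1, -1) = 0
  height(35) = 1 + max(-1, -1) = 0
  height(26) = 1 + max(0, 0) = 1
  height(10) = 1 + max(-1, 1) = 2
  height(9) = 1 + max(0, 2) = 3
  height(46) = 1 + max(-1, -1) = 0
  height(39) = 1 + max(3, 0) = 4
Height = 4


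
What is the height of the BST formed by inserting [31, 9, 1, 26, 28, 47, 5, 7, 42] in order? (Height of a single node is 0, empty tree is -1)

Insertion order: [31, 9, 1, 26, 28, 47, 5, 7, 42]
Tree (level-order array): [31, 9, 47, 1, 26, 42, None, None, 5, None, 28, None, None, None, 7]
Compute height bottom-up (empty subtree = -1):
  height(7) = 1 + max(-1, -1) = 0
  height(5) = 1 + max(-1, 0) = 1
  height(1) = 1 + max(-1, 1) = 2
  height(28) = 1 + max(-1, -1) = 0
  height(26) = 1 + max(-1, 0) = 1
  height(9) = 1 + max(2, 1) = 3
  height(42) = 1 + max(-1, -1) = 0
  height(47) = 1 + max(0, -1) = 1
  height(31) = 1 + max(3, 1) = 4
Height = 4


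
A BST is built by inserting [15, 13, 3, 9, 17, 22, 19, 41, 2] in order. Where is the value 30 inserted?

Starting tree (level order): [15, 13, 17, 3, None, None, 22, 2, 9, 19, 41]
Insertion path: 15 -> 17 -> 22 -> 41
Result: insert 30 as left child of 41
Final tree (level order): [15, 13, 17, 3, None, None, 22, 2, 9, 19, 41, None, None, None, None, None, None, 30]


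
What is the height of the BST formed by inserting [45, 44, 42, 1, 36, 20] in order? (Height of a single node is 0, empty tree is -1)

Insertion order: [45, 44, 42, 1, 36, 20]
Tree (level-order array): [45, 44, None, 42, None, 1, None, None, 36, 20]
Compute height bottom-up (empty subtree = -1):
  height(20) = 1 + max(-1, -1) = 0
  height(36) = 1 + max(0, -1) = 1
  height(1) = 1 + max(-1, 1) = 2
  height(42) = 1 + max(2, -1) = 3
  height(44) = 1 + max(3, -1) = 4
  height(45) = 1 + max(4, -1) = 5
Height = 5


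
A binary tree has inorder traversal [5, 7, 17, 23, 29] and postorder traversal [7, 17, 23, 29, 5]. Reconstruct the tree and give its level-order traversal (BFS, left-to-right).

Inorder:   [5, 7, 17, 23, 29]
Postorder: [7, 17, 23, 29, 5]
Algorithm: postorder visits root last, so walk postorder right-to-left;
each value is the root of the current inorder slice — split it at that
value, recurse on the right subtree first, then the left.
Recursive splits:
  root=5; inorder splits into left=[], right=[7, 17, 23, 29]
  root=29; inorder splits into left=[7, 17, 23], right=[]
  root=23; inorder splits into left=[7, 17], right=[]
  root=17; inorder splits into left=[7], right=[]
  root=7; inorder splits into left=[], right=[]
Reconstructed level-order: [5, 29, 23, 17, 7]


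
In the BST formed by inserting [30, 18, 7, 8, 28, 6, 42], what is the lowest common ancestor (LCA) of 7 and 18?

Tree insertion order: [30, 18, 7, 8, 28, 6, 42]
Tree (level-order array): [30, 18, 42, 7, 28, None, None, 6, 8]
In a BST, the LCA of p=7, q=18 is the first node v on the
root-to-leaf path with p <= v <= q (go left if both < v, right if both > v).
Walk from root:
  at 30: both 7 and 18 < 30, go left
  at 18: 7 <= 18 <= 18, this is the LCA
LCA = 18


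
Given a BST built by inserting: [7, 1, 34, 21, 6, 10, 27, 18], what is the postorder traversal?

Tree insertion order: [7, 1, 34, 21, 6, 10, 27, 18]
Tree (level-order array): [7, 1, 34, None, 6, 21, None, None, None, 10, 27, None, 18]
Postorder traversal: [6, 1, 18, 10, 27, 21, 34, 7]


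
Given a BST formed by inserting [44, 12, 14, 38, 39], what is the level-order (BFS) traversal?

Tree insertion order: [44, 12, 14, 38, 39]
Tree (level-order array): [44, 12, None, None, 14, None, 38, None, 39]
BFS from the root, enqueuing left then right child of each popped node:
  queue [44] -> pop 44, enqueue [12], visited so far: [44]
  queue [12] -> pop 12, enqueue [14], visited so far: [44, 12]
  queue [14] -> pop 14, enqueue [38], visited so far: [44, 12, 14]
  queue [38] -> pop 38, enqueue [39], visited so far: [44, 12, 14, 38]
  queue [39] -> pop 39, enqueue [none], visited so far: [44, 12, 14, 38, 39]
Result: [44, 12, 14, 38, 39]


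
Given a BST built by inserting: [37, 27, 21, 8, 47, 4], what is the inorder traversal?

Tree insertion order: [37, 27, 21, 8, 47, 4]
Tree (level-order array): [37, 27, 47, 21, None, None, None, 8, None, 4]
Inorder traversal: [4, 8, 21, 27, 37, 47]


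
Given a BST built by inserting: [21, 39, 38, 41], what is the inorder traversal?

Tree insertion order: [21, 39, 38, 41]
Tree (level-order array): [21, None, 39, 38, 41]
Inorder traversal: [21, 38, 39, 41]


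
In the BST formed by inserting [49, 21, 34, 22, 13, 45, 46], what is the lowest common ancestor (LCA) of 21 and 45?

Tree insertion order: [49, 21, 34, 22, 13, 45, 46]
Tree (level-order array): [49, 21, None, 13, 34, None, None, 22, 45, None, None, None, 46]
In a BST, the LCA of p=21, q=45 is the first node v on the
root-to-leaf path with p <= v <= q (go left if both < v, right if both > v).
Walk from root:
  at 49: both 21 and 45 < 49, go left
  at 21: 21 <= 21 <= 45, this is the LCA
LCA = 21


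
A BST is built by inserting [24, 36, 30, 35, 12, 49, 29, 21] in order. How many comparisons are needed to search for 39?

Search path for 39: 24 -> 36 -> 49
Found: False
Comparisons: 3


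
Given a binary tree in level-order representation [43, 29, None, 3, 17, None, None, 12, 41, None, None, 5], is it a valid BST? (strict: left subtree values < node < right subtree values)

Level-order array: [43, 29, None, 3, 17, None, None, 12, 41, None, None, 5]
Validate using subtree bounds (lo, hi): at each node, require lo < value < hi,
then recurse left with hi=value and right with lo=value.
Preorder trace (stopping at first violation):
  at node 43 with bounds (-inf, +inf): OK
  at node 29 with bounds (-inf, 43): OK
  at node 3 with bounds (-inf, 29): OK
  at node 17 with bounds (29, 43): VIOLATION
Node 17 violates its bound: not (29 < 17 < 43).
Result: Not a valid BST


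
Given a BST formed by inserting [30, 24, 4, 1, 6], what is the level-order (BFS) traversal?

Tree insertion order: [30, 24, 4, 1, 6]
Tree (level-order array): [30, 24, None, 4, None, 1, 6]
BFS from the root, enqueuing left then right child of each popped node:
  queue [30] -> pop 30, enqueue [24], visited so far: [30]
  queue [24] -> pop 24, enqueue [4], visited so far: [30, 24]
  queue [4] -> pop 4, enqueue [1, 6], visited so far: [30, 24, 4]
  queue [1, 6] -> pop 1, enqueue [none], visited so far: [30, 24, 4, 1]
  queue [6] -> pop 6, enqueue [none], visited so far: [30, 24, 4, 1, 6]
Result: [30, 24, 4, 1, 6]


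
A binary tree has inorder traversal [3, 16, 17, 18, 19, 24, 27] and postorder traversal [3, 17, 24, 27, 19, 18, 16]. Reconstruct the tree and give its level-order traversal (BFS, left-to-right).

Inorder:   [3, 16, 17, 18, 19, 24, 27]
Postorder: [3, 17, 24, 27, 19, 18, 16]
Algorithm: postorder visits root last, so walk postorder right-to-left;
each value is the root of the current inorder slice — split it at that
value, recurse on the right subtree first, then the left.
Recursive splits:
  root=16; inorder splits into left=[3], right=[17, 18, 19, 24, 27]
  root=18; inorder splits into left=[17], right=[19, 24, 27]
  root=19; inorder splits into left=[], right=[24, 27]
  root=27; inorder splits into left=[24], right=[]
  root=24; inorder splits into left=[], right=[]
  root=17; inorder splits into left=[], right=[]
  root=3; inorder splits into left=[], right=[]
Reconstructed level-order: [16, 3, 18, 17, 19, 27, 24]


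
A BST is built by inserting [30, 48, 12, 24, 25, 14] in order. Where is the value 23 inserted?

Starting tree (level order): [30, 12, 48, None, 24, None, None, 14, 25]
Insertion path: 30 -> 12 -> 24 -> 14
Result: insert 23 as right child of 14
Final tree (level order): [30, 12, 48, None, 24, None, None, 14, 25, None, 23]


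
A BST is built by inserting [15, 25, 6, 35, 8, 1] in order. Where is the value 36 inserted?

Starting tree (level order): [15, 6, 25, 1, 8, None, 35]
Insertion path: 15 -> 25 -> 35
Result: insert 36 as right child of 35
Final tree (level order): [15, 6, 25, 1, 8, None, 35, None, None, None, None, None, 36]


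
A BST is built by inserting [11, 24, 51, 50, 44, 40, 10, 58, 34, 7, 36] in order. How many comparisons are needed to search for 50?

Search path for 50: 11 -> 24 -> 51 -> 50
Found: True
Comparisons: 4


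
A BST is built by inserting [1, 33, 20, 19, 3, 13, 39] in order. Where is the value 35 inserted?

Starting tree (level order): [1, None, 33, 20, 39, 19, None, None, None, 3, None, None, 13]
Insertion path: 1 -> 33 -> 39
Result: insert 35 as left child of 39
Final tree (level order): [1, None, 33, 20, 39, 19, None, 35, None, 3, None, None, None, None, 13]


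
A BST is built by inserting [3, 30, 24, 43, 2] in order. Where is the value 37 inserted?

Starting tree (level order): [3, 2, 30, None, None, 24, 43]
Insertion path: 3 -> 30 -> 43
Result: insert 37 as left child of 43
Final tree (level order): [3, 2, 30, None, None, 24, 43, None, None, 37]


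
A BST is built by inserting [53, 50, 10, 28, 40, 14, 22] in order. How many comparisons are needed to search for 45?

Search path for 45: 53 -> 50 -> 10 -> 28 -> 40
Found: False
Comparisons: 5


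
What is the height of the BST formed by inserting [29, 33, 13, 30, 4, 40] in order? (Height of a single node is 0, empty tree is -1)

Insertion order: [29, 33, 13, 30, 4, 40]
Tree (level-order array): [29, 13, 33, 4, None, 30, 40]
Compute height bottom-up (empty subtree = -1):
  height(4) = 1 + max(-1, -1) = 0
  height(13) = 1 + max(0, -1) = 1
  height(30) = 1 + max(-1, -1) = 0
  height(40) = 1 + max(-1, -1) = 0
  height(33) = 1 + max(0, 0) = 1
  height(29) = 1 + max(1, 1) = 2
Height = 2


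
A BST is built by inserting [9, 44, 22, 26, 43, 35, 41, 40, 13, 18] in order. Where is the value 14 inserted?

Starting tree (level order): [9, None, 44, 22, None, 13, 26, None, 18, None, 43, None, None, 35, None, None, 41, 40]
Insertion path: 9 -> 44 -> 22 -> 13 -> 18
Result: insert 14 as left child of 18
Final tree (level order): [9, None, 44, 22, None, 13, 26, None, 18, None, 43, 14, None, 35, None, None, None, None, 41, 40]


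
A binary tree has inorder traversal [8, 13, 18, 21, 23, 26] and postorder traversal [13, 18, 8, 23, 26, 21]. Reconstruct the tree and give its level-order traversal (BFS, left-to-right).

Inorder:   [8, 13, 18, 21, 23, 26]
Postorder: [13, 18, 8, 23, 26, 21]
Algorithm: postorder visits root last, so walk postorder right-to-left;
each value is the root of the current inorder slice — split it at that
value, recurse on the right subtree first, then the left.
Recursive splits:
  root=21; inorder splits into left=[8, 13, 18], right=[23, 26]
  root=26; inorder splits into left=[23], right=[]
  root=23; inorder splits into left=[], right=[]
  root=8; inorder splits into left=[], right=[13, 18]
  root=18; inorder splits into left=[13], right=[]
  root=13; inorder splits into left=[], right=[]
Reconstructed level-order: [21, 8, 26, 18, 23, 13]


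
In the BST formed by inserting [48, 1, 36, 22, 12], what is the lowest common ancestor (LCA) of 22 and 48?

Tree insertion order: [48, 1, 36, 22, 12]
Tree (level-order array): [48, 1, None, None, 36, 22, None, 12]
In a BST, the LCA of p=22, q=48 is the first node v on the
root-to-leaf path with p <= v <= q (go left if both < v, right if both > v).
Walk from root:
  at 48: 22 <= 48 <= 48, this is the LCA
LCA = 48


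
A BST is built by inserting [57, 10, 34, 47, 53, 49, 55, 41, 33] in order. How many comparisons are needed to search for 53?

Search path for 53: 57 -> 10 -> 34 -> 47 -> 53
Found: True
Comparisons: 5


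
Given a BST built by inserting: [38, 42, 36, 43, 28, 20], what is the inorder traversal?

Tree insertion order: [38, 42, 36, 43, 28, 20]
Tree (level-order array): [38, 36, 42, 28, None, None, 43, 20]
Inorder traversal: [20, 28, 36, 38, 42, 43]


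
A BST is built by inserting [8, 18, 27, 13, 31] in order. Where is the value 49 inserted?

Starting tree (level order): [8, None, 18, 13, 27, None, None, None, 31]
Insertion path: 8 -> 18 -> 27 -> 31
Result: insert 49 as right child of 31
Final tree (level order): [8, None, 18, 13, 27, None, None, None, 31, None, 49]


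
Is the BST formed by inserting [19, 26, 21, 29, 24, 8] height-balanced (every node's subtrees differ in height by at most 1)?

Tree (level-order array): [19, 8, 26, None, None, 21, 29, None, 24]
Definition: a tree is height-balanced if, at every node, |h(left) - h(right)| <= 1 (empty subtree has height -1).
Bottom-up per-node check:
  node 8: h_left=-1, h_right=-1, diff=0 [OK], height=0
  node 24: h_left=-1, h_right=-1, diff=0 [OK], height=0
  node 21: h_left=-1, h_right=0, diff=1 [OK], height=1
  node 29: h_left=-1, h_right=-1, diff=0 [OK], height=0
  node 26: h_left=1, h_right=0, diff=1 [OK], height=2
  node 19: h_left=0, h_right=2, diff=2 [FAIL (|0-2|=2 > 1)], height=3
Node 19 violates the condition: |0 - 2| = 2 > 1.
Result: Not balanced


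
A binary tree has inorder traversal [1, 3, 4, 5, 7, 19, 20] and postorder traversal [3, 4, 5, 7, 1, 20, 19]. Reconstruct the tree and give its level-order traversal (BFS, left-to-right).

Inorder:   [1, 3, 4, 5, 7, 19, 20]
Postorder: [3, 4, 5, 7, 1, 20, 19]
Algorithm: postorder visits root last, so walk postorder right-to-left;
each value is the root of the current inorder slice — split it at that
value, recurse on the right subtree first, then the left.
Recursive splits:
  root=19; inorder splits into left=[1, 3, 4, 5, 7], right=[20]
  root=20; inorder splits into left=[], right=[]
  root=1; inorder splits into left=[], right=[3, 4, 5, 7]
  root=7; inorder splits into left=[3, 4, 5], right=[]
  root=5; inorder splits into left=[3, 4], right=[]
  root=4; inorder splits into left=[3], right=[]
  root=3; inorder splits into left=[], right=[]
Reconstructed level-order: [19, 1, 20, 7, 5, 4, 3]


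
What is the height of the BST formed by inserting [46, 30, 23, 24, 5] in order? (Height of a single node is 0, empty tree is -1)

Insertion order: [46, 30, 23, 24, 5]
Tree (level-order array): [46, 30, None, 23, None, 5, 24]
Compute height bottom-up (empty subtree = -1):
  height(5) = 1 + max(-1, -1) = 0
  height(24) = 1 + max(-1, -1) = 0
  height(23) = 1 + max(0, 0) = 1
  height(30) = 1 + max(1, -1) = 2
  height(46) = 1 + max(2, -1) = 3
Height = 3


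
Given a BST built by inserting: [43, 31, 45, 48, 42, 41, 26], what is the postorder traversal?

Tree insertion order: [43, 31, 45, 48, 42, 41, 26]
Tree (level-order array): [43, 31, 45, 26, 42, None, 48, None, None, 41]
Postorder traversal: [26, 41, 42, 31, 48, 45, 43]


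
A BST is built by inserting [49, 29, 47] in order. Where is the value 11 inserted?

Starting tree (level order): [49, 29, None, None, 47]
Insertion path: 49 -> 29
Result: insert 11 as left child of 29
Final tree (level order): [49, 29, None, 11, 47]


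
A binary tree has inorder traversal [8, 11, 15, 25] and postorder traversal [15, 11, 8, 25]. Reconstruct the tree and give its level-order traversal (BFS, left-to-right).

Inorder:   [8, 11, 15, 25]
Postorder: [15, 11, 8, 25]
Algorithm: postorder visits root last, so walk postorder right-to-left;
each value is the root of the current inorder slice — split it at that
value, recurse on the right subtree first, then the left.
Recursive splits:
  root=25; inorder splits into left=[8, 11, 15], right=[]
  root=8; inorder splits into left=[], right=[11, 15]
  root=11; inorder splits into left=[], right=[15]
  root=15; inorder splits into left=[], right=[]
Reconstructed level-order: [25, 8, 11, 15]


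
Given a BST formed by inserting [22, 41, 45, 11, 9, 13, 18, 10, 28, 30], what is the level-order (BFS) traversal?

Tree insertion order: [22, 41, 45, 11, 9, 13, 18, 10, 28, 30]
Tree (level-order array): [22, 11, 41, 9, 13, 28, 45, None, 10, None, 18, None, 30]
BFS from the root, enqueuing left then right child of each popped node:
  queue [22] -> pop 22, enqueue [11, 41], visited so far: [22]
  queue [11, 41] -> pop 11, enqueue [9, 13], visited so far: [22, 11]
  queue [41, 9, 13] -> pop 41, enqueue [28, 45], visited so far: [22, 11, 41]
  queue [9, 13, 28, 45] -> pop 9, enqueue [10], visited so far: [22, 11, 41, 9]
  queue [13, 28, 45, 10] -> pop 13, enqueue [18], visited so far: [22, 11, 41, 9, 13]
  queue [28, 45, 10, 18] -> pop 28, enqueue [30], visited so far: [22, 11, 41, 9, 13, 28]
  queue [45, 10, 18, 30] -> pop 45, enqueue [none], visited so far: [22, 11, 41, 9, 13, 28, 45]
  queue [10, 18, 30] -> pop 10, enqueue [none], visited so far: [22, 11, 41, 9, 13, 28, 45, 10]
  queue [18, 30] -> pop 18, enqueue [none], visited so far: [22, 11, 41, 9, 13, 28, 45, 10, 18]
  queue [30] -> pop 30, enqueue [none], visited so far: [22, 11, 41, 9, 13, 28, 45, 10, 18, 30]
Result: [22, 11, 41, 9, 13, 28, 45, 10, 18, 30]


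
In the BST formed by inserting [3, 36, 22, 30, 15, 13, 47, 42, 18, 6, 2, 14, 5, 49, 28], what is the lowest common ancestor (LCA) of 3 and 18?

Tree insertion order: [3, 36, 22, 30, 15, 13, 47, 42, 18, 6, 2, 14, 5, 49, 28]
Tree (level-order array): [3, 2, 36, None, None, 22, 47, 15, 30, 42, 49, 13, 18, 28, None, None, None, None, None, 6, 14, None, None, None, None, 5]
In a BST, the LCA of p=3, q=18 is the first node v on the
root-to-leaf path with p <= v <= q (go left if both < v, right if both > v).
Walk from root:
  at 3: 3 <= 3 <= 18, this is the LCA
LCA = 3


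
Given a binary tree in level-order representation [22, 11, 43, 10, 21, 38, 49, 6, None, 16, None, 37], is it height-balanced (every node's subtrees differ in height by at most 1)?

Tree (level-order array): [22, 11, 43, 10, 21, 38, 49, 6, None, 16, None, 37]
Definition: a tree is height-balanced if, at every node, |h(left) - h(right)| <= 1 (empty subtree has height -1).
Bottom-up per-node check:
  node 6: h_left=-1, h_right=-1, diff=0 [OK], height=0
  node 10: h_left=0, h_right=-1, diff=1 [OK], height=1
  node 16: h_left=-1, h_right=-1, diff=0 [OK], height=0
  node 21: h_left=0, h_right=-1, diff=1 [OK], height=1
  node 11: h_left=1, h_right=1, diff=0 [OK], height=2
  node 37: h_left=-1, h_right=-1, diff=0 [OK], height=0
  node 38: h_left=0, h_right=-1, diff=1 [OK], height=1
  node 49: h_left=-1, h_right=-1, diff=0 [OK], height=0
  node 43: h_left=1, h_right=0, diff=1 [OK], height=2
  node 22: h_left=2, h_right=2, diff=0 [OK], height=3
All nodes satisfy the balance condition.
Result: Balanced


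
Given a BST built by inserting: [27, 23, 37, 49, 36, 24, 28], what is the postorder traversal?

Tree insertion order: [27, 23, 37, 49, 36, 24, 28]
Tree (level-order array): [27, 23, 37, None, 24, 36, 49, None, None, 28]
Postorder traversal: [24, 23, 28, 36, 49, 37, 27]


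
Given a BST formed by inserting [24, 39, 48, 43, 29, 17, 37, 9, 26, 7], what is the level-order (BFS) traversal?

Tree insertion order: [24, 39, 48, 43, 29, 17, 37, 9, 26, 7]
Tree (level-order array): [24, 17, 39, 9, None, 29, 48, 7, None, 26, 37, 43]
BFS from the root, enqueuing left then right child of each popped node:
  queue [24] -> pop 24, enqueue [17, 39], visited so far: [24]
  queue [17, 39] -> pop 17, enqueue [9], visited so far: [24, 17]
  queue [39, 9] -> pop 39, enqueue [29, 48], visited so far: [24, 17, 39]
  queue [9, 29, 48] -> pop 9, enqueue [7], visited so far: [24, 17, 39, 9]
  queue [29, 48, 7] -> pop 29, enqueue [26, 37], visited so far: [24, 17, 39, 9, 29]
  queue [48, 7, 26, 37] -> pop 48, enqueue [43], visited so far: [24, 17, 39, 9, 29, 48]
  queue [7, 26, 37, 43] -> pop 7, enqueue [none], visited so far: [24, 17, 39, 9, 29, 48, 7]
  queue [26, 37, 43] -> pop 26, enqueue [none], visited so far: [24, 17, 39, 9, 29, 48, 7, 26]
  queue [37, 43] -> pop 37, enqueue [none], visited so far: [24, 17, 39, 9, 29, 48, 7, 26, 37]
  queue [43] -> pop 43, enqueue [none], visited so far: [24, 17, 39, 9, 29, 48, 7, 26, 37, 43]
Result: [24, 17, 39, 9, 29, 48, 7, 26, 37, 43]


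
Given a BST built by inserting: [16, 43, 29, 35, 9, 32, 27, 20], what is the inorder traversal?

Tree insertion order: [16, 43, 29, 35, 9, 32, 27, 20]
Tree (level-order array): [16, 9, 43, None, None, 29, None, 27, 35, 20, None, 32]
Inorder traversal: [9, 16, 20, 27, 29, 32, 35, 43]


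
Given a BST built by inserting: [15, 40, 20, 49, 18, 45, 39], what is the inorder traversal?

Tree insertion order: [15, 40, 20, 49, 18, 45, 39]
Tree (level-order array): [15, None, 40, 20, 49, 18, 39, 45]
Inorder traversal: [15, 18, 20, 39, 40, 45, 49]


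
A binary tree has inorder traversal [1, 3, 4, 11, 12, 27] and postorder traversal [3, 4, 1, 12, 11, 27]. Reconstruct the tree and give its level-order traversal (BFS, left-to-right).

Inorder:   [1, 3, 4, 11, 12, 27]
Postorder: [3, 4, 1, 12, 11, 27]
Algorithm: postorder visits root last, so walk postorder right-to-left;
each value is the root of the current inorder slice — split it at that
value, recurse on the right subtree first, then the left.
Recursive splits:
  root=27; inorder splits into left=[1, 3, 4, 11, 12], right=[]
  root=11; inorder splits into left=[1, 3, 4], right=[12]
  root=12; inorder splits into left=[], right=[]
  root=1; inorder splits into left=[], right=[3, 4]
  root=4; inorder splits into left=[3], right=[]
  root=3; inorder splits into left=[], right=[]
Reconstructed level-order: [27, 11, 1, 12, 4, 3]


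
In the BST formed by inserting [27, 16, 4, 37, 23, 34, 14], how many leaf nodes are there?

Tree built from: [27, 16, 4, 37, 23, 34, 14]
Tree (level-order array): [27, 16, 37, 4, 23, 34, None, None, 14]
Rule: A leaf has 0 children.
Per-node child counts:
  node 27: 2 child(ren)
  node 16: 2 child(ren)
  node 4: 1 child(ren)
  node 14: 0 child(ren)
  node 23: 0 child(ren)
  node 37: 1 child(ren)
  node 34: 0 child(ren)
Matching nodes: [14, 23, 34]
Count of leaf nodes: 3


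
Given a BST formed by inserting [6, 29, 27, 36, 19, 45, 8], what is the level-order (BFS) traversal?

Tree insertion order: [6, 29, 27, 36, 19, 45, 8]
Tree (level-order array): [6, None, 29, 27, 36, 19, None, None, 45, 8]
BFS from the root, enqueuing left then right child of each popped node:
  queue [6] -> pop 6, enqueue [29], visited so far: [6]
  queue [29] -> pop 29, enqueue [27, 36], visited so far: [6, 29]
  queue [27, 36] -> pop 27, enqueue [19], visited so far: [6, 29, 27]
  queue [36, 19] -> pop 36, enqueue [45], visited so far: [6, 29, 27, 36]
  queue [19, 45] -> pop 19, enqueue [8], visited so far: [6, 29, 27, 36, 19]
  queue [45, 8] -> pop 45, enqueue [none], visited so far: [6, 29, 27, 36, 19, 45]
  queue [8] -> pop 8, enqueue [none], visited so far: [6, 29, 27, 36, 19, 45, 8]
Result: [6, 29, 27, 36, 19, 45, 8]


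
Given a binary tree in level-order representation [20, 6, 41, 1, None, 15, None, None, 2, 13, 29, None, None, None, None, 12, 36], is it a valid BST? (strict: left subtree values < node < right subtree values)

Level-order array: [20, 6, 41, 1, None, 15, None, None, 2, 13, 29, None, None, None, None, 12, 36]
Validate using subtree bounds (lo, hi): at each node, require lo < value < hi,
then recurse left with hi=value and right with lo=value.
Preorder trace (stopping at first violation):
  at node 20 with bounds (-inf, +inf): OK
  at node 6 with bounds (-inf, 20): OK
  at node 1 with bounds (-inf, 6): OK
  at node 2 with bounds (1, 6): OK
  at node 41 with bounds (20, +inf): OK
  at node 15 with bounds (20, 41): VIOLATION
Node 15 violates its bound: not (20 < 15 < 41).
Result: Not a valid BST


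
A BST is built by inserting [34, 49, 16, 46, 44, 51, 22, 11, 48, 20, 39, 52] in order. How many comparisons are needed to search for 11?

Search path for 11: 34 -> 16 -> 11
Found: True
Comparisons: 3


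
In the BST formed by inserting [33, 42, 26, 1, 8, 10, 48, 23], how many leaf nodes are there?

Tree built from: [33, 42, 26, 1, 8, 10, 48, 23]
Tree (level-order array): [33, 26, 42, 1, None, None, 48, None, 8, None, None, None, 10, None, 23]
Rule: A leaf has 0 children.
Per-node child counts:
  node 33: 2 child(ren)
  node 26: 1 child(ren)
  node 1: 1 child(ren)
  node 8: 1 child(ren)
  node 10: 1 child(ren)
  node 23: 0 child(ren)
  node 42: 1 child(ren)
  node 48: 0 child(ren)
Matching nodes: [23, 48]
Count of leaf nodes: 2


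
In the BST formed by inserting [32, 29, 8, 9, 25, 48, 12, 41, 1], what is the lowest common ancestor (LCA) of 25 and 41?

Tree insertion order: [32, 29, 8, 9, 25, 48, 12, 41, 1]
Tree (level-order array): [32, 29, 48, 8, None, 41, None, 1, 9, None, None, None, None, None, 25, 12]
In a BST, the LCA of p=25, q=41 is the first node v on the
root-to-leaf path with p <= v <= q (go left if both < v, right if both > v).
Walk from root:
  at 32: 25 <= 32 <= 41, this is the LCA
LCA = 32


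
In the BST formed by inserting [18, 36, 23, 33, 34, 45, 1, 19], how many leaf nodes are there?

Tree built from: [18, 36, 23, 33, 34, 45, 1, 19]
Tree (level-order array): [18, 1, 36, None, None, 23, 45, 19, 33, None, None, None, None, None, 34]
Rule: A leaf has 0 children.
Per-node child counts:
  node 18: 2 child(ren)
  node 1: 0 child(ren)
  node 36: 2 child(ren)
  node 23: 2 child(ren)
  node 19: 0 child(ren)
  node 33: 1 child(ren)
  node 34: 0 child(ren)
  node 45: 0 child(ren)
Matching nodes: [1, 19, 34, 45]
Count of leaf nodes: 4


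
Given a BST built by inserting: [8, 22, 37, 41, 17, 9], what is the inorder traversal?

Tree insertion order: [8, 22, 37, 41, 17, 9]
Tree (level-order array): [8, None, 22, 17, 37, 9, None, None, 41]
Inorder traversal: [8, 9, 17, 22, 37, 41]


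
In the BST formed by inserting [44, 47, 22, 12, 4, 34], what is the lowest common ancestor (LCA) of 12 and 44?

Tree insertion order: [44, 47, 22, 12, 4, 34]
Tree (level-order array): [44, 22, 47, 12, 34, None, None, 4]
In a BST, the LCA of p=12, q=44 is the first node v on the
root-to-leaf path with p <= v <= q (go left if both < v, right if both > v).
Walk from root:
  at 44: 12 <= 44 <= 44, this is the LCA
LCA = 44


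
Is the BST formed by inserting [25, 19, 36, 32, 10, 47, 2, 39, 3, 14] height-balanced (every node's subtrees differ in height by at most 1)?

Tree (level-order array): [25, 19, 36, 10, None, 32, 47, 2, 14, None, None, 39, None, None, 3]
Definition: a tree is height-balanced if, at every node, |h(left) - h(right)| <= 1 (empty subtree has height -1).
Bottom-up per-node check:
  node 3: h_left=-1, h_right=-1, diff=0 [OK], height=0
  node 2: h_left=-1, h_right=0, diff=1 [OK], height=1
  node 14: h_left=-1, h_right=-1, diff=0 [OK], height=0
  node 10: h_left=1, h_right=0, diff=1 [OK], height=2
  node 19: h_left=2, h_right=-1, diff=3 [FAIL (|2--1|=3 > 1)], height=3
  node 32: h_left=-1, h_right=-1, diff=0 [OK], height=0
  node 39: h_left=-1, h_right=-1, diff=0 [OK], height=0
  node 47: h_left=0, h_right=-1, diff=1 [OK], height=1
  node 36: h_left=0, h_right=1, diff=1 [OK], height=2
  node 25: h_left=3, h_right=2, diff=1 [OK], height=4
Node 19 violates the condition: |2 - -1| = 3 > 1.
Result: Not balanced


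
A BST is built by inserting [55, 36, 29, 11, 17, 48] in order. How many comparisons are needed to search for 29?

Search path for 29: 55 -> 36 -> 29
Found: True
Comparisons: 3


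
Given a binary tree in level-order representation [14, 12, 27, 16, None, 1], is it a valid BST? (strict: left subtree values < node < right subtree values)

Level-order array: [14, 12, 27, 16, None, 1]
Validate using subtree bounds (lo, hi): at each node, require lo < value < hi,
then recurse left with hi=value and right with lo=value.
Preorder trace (stopping at first violation):
  at node 14 with bounds (-inf, +inf): OK
  at node 12 with bounds (-inf, 14): OK
  at node 16 with bounds (-inf, 12): VIOLATION
Node 16 violates its bound: not (-inf < 16 < 12).
Result: Not a valid BST


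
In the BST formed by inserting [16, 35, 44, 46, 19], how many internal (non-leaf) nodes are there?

Tree built from: [16, 35, 44, 46, 19]
Tree (level-order array): [16, None, 35, 19, 44, None, None, None, 46]
Rule: An internal node has at least one child.
Per-node child counts:
  node 16: 1 child(ren)
  node 35: 2 child(ren)
  node 19: 0 child(ren)
  node 44: 1 child(ren)
  node 46: 0 child(ren)
Matching nodes: [16, 35, 44]
Count of internal (non-leaf) nodes: 3


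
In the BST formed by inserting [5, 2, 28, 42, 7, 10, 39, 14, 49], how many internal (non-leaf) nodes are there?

Tree built from: [5, 2, 28, 42, 7, 10, 39, 14, 49]
Tree (level-order array): [5, 2, 28, None, None, 7, 42, None, 10, 39, 49, None, 14]
Rule: An internal node has at least one child.
Per-node child counts:
  node 5: 2 child(ren)
  node 2: 0 child(ren)
  node 28: 2 child(ren)
  node 7: 1 child(ren)
  node 10: 1 child(ren)
  node 14: 0 child(ren)
  node 42: 2 child(ren)
  node 39: 0 child(ren)
  node 49: 0 child(ren)
Matching nodes: [5, 28, 7, 10, 42]
Count of internal (non-leaf) nodes: 5


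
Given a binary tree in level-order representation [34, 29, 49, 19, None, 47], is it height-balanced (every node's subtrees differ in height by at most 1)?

Tree (level-order array): [34, 29, 49, 19, None, 47]
Definition: a tree is height-balanced if, at every node, |h(left) - h(right)| <= 1 (empty subtree has height -1).
Bottom-up per-node check:
  node 19: h_left=-1, h_right=-1, diff=0 [OK], height=0
  node 29: h_left=0, h_right=-1, diff=1 [OK], height=1
  node 47: h_left=-1, h_right=-1, diff=0 [OK], height=0
  node 49: h_left=0, h_right=-1, diff=1 [OK], height=1
  node 34: h_left=1, h_right=1, diff=0 [OK], height=2
All nodes satisfy the balance condition.
Result: Balanced


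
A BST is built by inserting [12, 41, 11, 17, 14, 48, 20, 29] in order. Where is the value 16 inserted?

Starting tree (level order): [12, 11, 41, None, None, 17, 48, 14, 20, None, None, None, None, None, 29]
Insertion path: 12 -> 41 -> 17 -> 14
Result: insert 16 as right child of 14
Final tree (level order): [12, 11, 41, None, None, 17, 48, 14, 20, None, None, None, 16, None, 29]


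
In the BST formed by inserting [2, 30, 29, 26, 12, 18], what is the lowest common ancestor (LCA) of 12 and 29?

Tree insertion order: [2, 30, 29, 26, 12, 18]
Tree (level-order array): [2, None, 30, 29, None, 26, None, 12, None, None, 18]
In a BST, the LCA of p=12, q=29 is the first node v on the
root-to-leaf path with p <= v <= q (go left if both < v, right if both > v).
Walk from root:
  at 2: both 12 and 29 > 2, go right
  at 30: both 12 and 29 < 30, go left
  at 29: 12 <= 29 <= 29, this is the LCA
LCA = 29


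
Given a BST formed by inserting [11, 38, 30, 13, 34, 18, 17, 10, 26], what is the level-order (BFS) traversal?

Tree insertion order: [11, 38, 30, 13, 34, 18, 17, 10, 26]
Tree (level-order array): [11, 10, 38, None, None, 30, None, 13, 34, None, 18, None, None, 17, 26]
BFS from the root, enqueuing left then right child of each popped node:
  queue [11] -> pop 11, enqueue [10, 38], visited so far: [11]
  queue [10, 38] -> pop 10, enqueue [none], visited so far: [11, 10]
  queue [38] -> pop 38, enqueue [30], visited so far: [11, 10, 38]
  queue [30] -> pop 30, enqueue [13, 34], visited so far: [11, 10, 38, 30]
  queue [13, 34] -> pop 13, enqueue [18], visited so far: [11, 10, 38, 30, 13]
  queue [34, 18] -> pop 34, enqueue [none], visited so far: [11, 10, 38, 30, 13, 34]
  queue [18] -> pop 18, enqueue [17, 26], visited so far: [11, 10, 38, 30, 13, 34, 18]
  queue [17, 26] -> pop 17, enqueue [none], visited so far: [11, 10, 38, 30, 13, 34, 18, 17]
  queue [26] -> pop 26, enqueue [none], visited so far: [11, 10, 38, 30, 13, 34, 18, 17, 26]
Result: [11, 10, 38, 30, 13, 34, 18, 17, 26]


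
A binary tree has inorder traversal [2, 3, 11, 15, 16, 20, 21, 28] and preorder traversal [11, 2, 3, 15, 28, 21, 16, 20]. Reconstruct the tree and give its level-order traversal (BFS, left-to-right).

Inorder:  [2, 3, 11, 15, 16, 20, 21, 28]
Preorder: [11, 2, 3, 15, 28, 21, 16, 20]
Algorithm: preorder visits root first, so consume preorder in order;
for each root, split the current inorder slice at that value into
left-subtree inorder and right-subtree inorder, then recurse.
Recursive splits:
  root=11; inorder splits into left=[2, 3], right=[15, 16, 20, 21, 28]
  root=2; inorder splits into left=[], right=[3]
  root=3; inorder splits into left=[], right=[]
  root=15; inorder splits into left=[], right=[16, 20, 21, 28]
  root=28; inorder splits into left=[16, 20, 21], right=[]
  root=21; inorder splits into left=[16, 20], right=[]
  root=16; inorder splits into left=[], right=[20]
  root=20; inorder splits into left=[], right=[]
Reconstructed level-order: [11, 2, 15, 3, 28, 21, 16, 20]


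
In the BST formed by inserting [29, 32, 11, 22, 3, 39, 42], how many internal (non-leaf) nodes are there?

Tree built from: [29, 32, 11, 22, 3, 39, 42]
Tree (level-order array): [29, 11, 32, 3, 22, None, 39, None, None, None, None, None, 42]
Rule: An internal node has at least one child.
Per-node child counts:
  node 29: 2 child(ren)
  node 11: 2 child(ren)
  node 3: 0 child(ren)
  node 22: 0 child(ren)
  node 32: 1 child(ren)
  node 39: 1 child(ren)
  node 42: 0 child(ren)
Matching nodes: [29, 11, 32, 39]
Count of internal (non-leaf) nodes: 4


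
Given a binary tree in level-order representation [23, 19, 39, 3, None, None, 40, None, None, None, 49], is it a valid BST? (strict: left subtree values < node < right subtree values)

Level-order array: [23, 19, 39, 3, None, None, 40, None, None, None, 49]
Validate using subtree bounds (lo, hi): at each node, require lo < value < hi,
then recurse left with hi=value and right with lo=value.
Preorder trace (stopping at first violation):
  at node 23 with bounds (-inf, +inf): OK
  at node 19 with bounds (-inf, 23): OK
  at node 3 with bounds (-inf, 19): OK
  at node 39 with bounds (23, +inf): OK
  at node 40 with bounds (39, +inf): OK
  at node 49 with bounds (40, +inf): OK
No violation found at any node.
Result: Valid BST


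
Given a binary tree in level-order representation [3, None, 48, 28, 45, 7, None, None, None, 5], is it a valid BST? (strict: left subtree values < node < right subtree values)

Level-order array: [3, None, 48, 28, 45, 7, None, None, None, 5]
Validate using subtree bounds (lo, hi): at each node, require lo < value < hi,
then recurse left with hi=value and right with lo=value.
Preorder trace (stopping at first violation):
  at node 3 with bounds (-inf, +inf): OK
  at node 48 with bounds (3, +inf): OK
  at node 28 with bounds (3, 48): OK
  at node 7 with bounds (3, 28): OK
  at node 5 with bounds (3, 7): OK
  at node 45 with bounds (48, +inf): VIOLATION
Node 45 violates its bound: not (48 < 45 < +inf).
Result: Not a valid BST


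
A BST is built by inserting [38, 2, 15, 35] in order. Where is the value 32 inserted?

Starting tree (level order): [38, 2, None, None, 15, None, 35]
Insertion path: 38 -> 2 -> 15 -> 35
Result: insert 32 as left child of 35
Final tree (level order): [38, 2, None, None, 15, None, 35, 32]


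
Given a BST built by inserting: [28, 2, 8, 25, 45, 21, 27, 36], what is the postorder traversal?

Tree insertion order: [28, 2, 8, 25, 45, 21, 27, 36]
Tree (level-order array): [28, 2, 45, None, 8, 36, None, None, 25, None, None, 21, 27]
Postorder traversal: [21, 27, 25, 8, 2, 36, 45, 28]


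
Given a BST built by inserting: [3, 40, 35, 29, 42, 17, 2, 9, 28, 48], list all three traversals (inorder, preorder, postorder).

Tree insertion order: [3, 40, 35, 29, 42, 17, 2, 9, 28, 48]
Tree (level-order array): [3, 2, 40, None, None, 35, 42, 29, None, None, 48, 17, None, None, None, 9, 28]
Inorder (L, root, R): [2, 3, 9, 17, 28, 29, 35, 40, 42, 48]
Preorder (root, L, R): [3, 2, 40, 35, 29, 17, 9, 28, 42, 48]
Postorder (L, R, root): [2, 9, 28, 17, 29, 35, 48, 42, 40, 3]


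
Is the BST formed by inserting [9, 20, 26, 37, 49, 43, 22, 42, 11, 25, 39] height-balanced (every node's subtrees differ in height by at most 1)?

Tree (level-order array): [9, None, 20, 11, 26, None, None, 22, 37, None, 25, None, 49, None, None, 43, None, 42, None, 39]
Definition: a tree is height-balanced if, at every node, |h(left) - h(right)| <= 1 (empty subtree has height -1).
Bottom-up per-node check:
  node 11: h_left=-1, h_right=-1, diff=0 [OK], height=0
  node 25: h_left=-1, h_right=-1, diff=0 [OK], height=0
  node 22: h_left=-1, h_right=0, diff=1 [OK], height=1
  node 39: h_left=-1, h_right=-1, diff=0 [OK], height=0
  node 42: h_left=0, h_right=-1, diff=1 [OK], height=1
  node 43: h_left=1, h_right=-1, diff=2 [FAIL (|1--1|=2 > 1)], height=2
  node 49: h_left=2, h_right=-1, diff=3 [FAIL (|2--1|=3 > 1)], height=3
  node 37: h_left=-1, h_right=3, diff=4 [FAIL (|-1-3|=4 > 1)], height=4
  node 26: h_left=1, h_right=4, diff=3 [FAIL (|1-4|=3 > 1)], height=5
  node 20: h_left=0, h_right=5, diff=5 [FAIL (|0-5|=5 > 1)], height=6
  node 9: h_left=-1, h_right=6, diff=7 [FAIL (|-1-6|=7 > 1)], height=7
Node 43 violates the condition: |1 - -1| = 2 > 1.
Result: Not balanced


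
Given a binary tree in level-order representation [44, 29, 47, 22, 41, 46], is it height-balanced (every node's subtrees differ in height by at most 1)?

Tree (level-order array): [44, 29, 47, 22, 41, 46]
Definition: a tree is height-balanced if, at every node, |h(left) - h(right)| <= 1 (empty subtree has height -1).
Bottom-up per-node check:
  node 22: h_left=-1, h_right=-1, diff=0 [OK], height=0
  node 41: h_left=-1, h_right=-1, diff=0 [OK], height=0
  node 29: h_left=0, h_right=0, diff=0 [OK], height=1
  node 46: h_left=-1, h_right=-1, diff=0 [OK], height=0
  node 47: h_left=0, h_right=-1, diff=1 [OK], height=1
  node 44: h_left=1, h_right=1, diff=0 [OK], height=2
All nodes satisfy the balance condition.
Result: Balanced
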